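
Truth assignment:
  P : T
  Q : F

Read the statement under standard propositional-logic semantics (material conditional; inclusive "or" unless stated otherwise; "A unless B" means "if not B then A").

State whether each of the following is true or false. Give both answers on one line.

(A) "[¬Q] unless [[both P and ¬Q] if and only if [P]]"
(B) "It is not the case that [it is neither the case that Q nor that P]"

(A) True / (B) True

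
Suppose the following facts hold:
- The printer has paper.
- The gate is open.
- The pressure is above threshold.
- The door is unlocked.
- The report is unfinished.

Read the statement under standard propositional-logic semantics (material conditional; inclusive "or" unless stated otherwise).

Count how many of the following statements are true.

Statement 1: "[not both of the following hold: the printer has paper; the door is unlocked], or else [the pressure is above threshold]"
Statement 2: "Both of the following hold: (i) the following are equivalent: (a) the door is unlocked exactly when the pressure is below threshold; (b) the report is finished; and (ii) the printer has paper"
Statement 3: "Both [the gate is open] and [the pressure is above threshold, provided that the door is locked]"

3

Let P = "the printer has paper" (T), S = "the door is locked" (F), R = "the pressure is above threshold" (T), U = "the report is finished" (F), Q = "the gate is open" (T).

Statement 1: This is (P ↑ ¬S) ∨ R.

¬S = ¬F = T
P ↑ ¬S = T ↑ T = F
(P ↑ ¬S) ∨ R = F ∨ T = T
Hence Statement 1 is true.

Statement 2: Parsed as ((¬S ↔ ¬R) ↔ U) ∧ P

¬S = ¬F = T
¬R = ¬T = F
¬S ↔ ¬R = T ↔ F = F
(¬S ↔ ¬R) ↔ U = F ↔ F = T
((¬S ↔ ¬R) ↔ U) ∧ P = T ∧ T = T
So Statement 2 is true.

Statement 3: Parsed as Q ∧ (S → R)

S → R = F → T = T
Q ∧ (S → R) = T ∧ T = T
So Statement 3 is true.

True statements: 3.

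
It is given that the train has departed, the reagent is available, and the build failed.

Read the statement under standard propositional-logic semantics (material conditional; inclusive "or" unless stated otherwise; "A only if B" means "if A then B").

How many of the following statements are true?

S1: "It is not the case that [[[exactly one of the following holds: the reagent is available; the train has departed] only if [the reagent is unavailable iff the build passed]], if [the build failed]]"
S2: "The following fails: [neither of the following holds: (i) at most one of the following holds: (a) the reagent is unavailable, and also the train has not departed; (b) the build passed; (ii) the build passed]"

Let M = "the build passed" (False), Q = "the reagent is available" (True), W = "the train has departed" (True).

S1: This is not (not M -> ((Q xor W) -> (not Q iff M))).

not M = not False = True
Q xor W = True xor True = False
not Q = not True = False
not Q iff M = False iff False = True
(Q xor W) -> (not Q iff M) = False -> True = True
not M -> ((Q xor W) -> (not Q iff M)) = True -> True = True
not (not M -> ((Q xor W) -> (not Q iff M))) = not True = False
Thus S1 is false.

S2: Formalization: not (((not Q and not W) nand M) nor M)

not Q = not True = False
not W = not True = False
not Q and not W = False and False = False
(not Q and not W) nand M = False nand False = True
((not Q and not W) nand M) nor M = True nor False = False
not (((not Q and not W) nand M) nor M) = not False = True
Thus S2 is true.

True statements: 1 (S2).

1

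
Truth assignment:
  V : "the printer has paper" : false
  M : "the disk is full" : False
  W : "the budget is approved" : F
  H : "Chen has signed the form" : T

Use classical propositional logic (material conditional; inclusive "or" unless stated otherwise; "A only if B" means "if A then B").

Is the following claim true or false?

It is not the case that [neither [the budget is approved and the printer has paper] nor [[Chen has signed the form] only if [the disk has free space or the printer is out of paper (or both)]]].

Parsed as not ((W and V) nor (H -> (not M or not V)))

W and V = False and False = False
not M = not False = True
not V = not False = True
not M or not V = True or True = True
H -> (not M or not V) = True -> True = True
(W and V) nor (H -> (not M or not V)) = False nor True = False
not ((W and V) nor (H -> (not M or not V))) = not False = True

True.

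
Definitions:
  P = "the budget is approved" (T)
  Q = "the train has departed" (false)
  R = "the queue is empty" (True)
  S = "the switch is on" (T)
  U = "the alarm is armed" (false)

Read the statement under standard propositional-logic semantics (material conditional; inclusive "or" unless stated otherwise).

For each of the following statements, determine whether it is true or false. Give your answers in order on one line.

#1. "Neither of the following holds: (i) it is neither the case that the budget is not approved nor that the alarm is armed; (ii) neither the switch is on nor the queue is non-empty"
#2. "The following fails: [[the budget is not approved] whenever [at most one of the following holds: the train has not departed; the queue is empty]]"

#1: Formalization: (~P nor U) nor (S nor ~R)

~P = ~T = F
~P nor U = F nor F = T
~R = ~T = F
S nor ~R = T nor F = F
(~P nor U) nor (S nor ~R) = T nor F = F
Hence #1 is false.

#2: Parsed as ~((~Q nand R) -> ~P)

~Q = ~F = T
~Q nand R = T nand T = F
~P = ~T = F
(~Q nand R) -> ~P = F -> F = T
~((~Q nand R) -> ~P) = ~T = F
Thus #2 is false.

#1 false; #2 false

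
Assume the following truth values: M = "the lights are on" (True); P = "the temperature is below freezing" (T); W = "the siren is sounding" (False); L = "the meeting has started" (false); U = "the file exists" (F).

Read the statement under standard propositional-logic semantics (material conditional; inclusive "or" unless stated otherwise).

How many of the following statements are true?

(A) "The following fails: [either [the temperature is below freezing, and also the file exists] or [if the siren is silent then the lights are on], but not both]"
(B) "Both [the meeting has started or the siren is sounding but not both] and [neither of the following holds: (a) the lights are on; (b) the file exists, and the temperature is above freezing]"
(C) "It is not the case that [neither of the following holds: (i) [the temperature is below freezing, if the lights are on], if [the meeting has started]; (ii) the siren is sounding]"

(A): In symbols: not ((P and U) xor (not W -> M))

P and U = True and False = False
not W = not False = True
not W -> M = True -> True = True
(P and U) xor (not W -> M) = False xor True = True
not ((P and U) xor (not W -> M)) = not True = False
So (A) is false.

(B): Formalization: (L xor W) and (M nor (U and not P))

L xor W = False xor False = False
not P = not True = False
U and not P = False and False = False
M nor (U and not P) = True nor False = False
(L xor W) and (M nor (U and not P)) = False and False = False
Hence (B) is false.

(C): In symbols: not ((L -> (M -> P)) nor W)

M -> P = True -> True = True
L -> (M -> P) = False -> True = True
(L -> (M -> P)) nor W = True nor False = False
not ((L -> (M -> P)) nor W) = not False = True
Hence (C) is true.

1 of the 3 statements is true.

1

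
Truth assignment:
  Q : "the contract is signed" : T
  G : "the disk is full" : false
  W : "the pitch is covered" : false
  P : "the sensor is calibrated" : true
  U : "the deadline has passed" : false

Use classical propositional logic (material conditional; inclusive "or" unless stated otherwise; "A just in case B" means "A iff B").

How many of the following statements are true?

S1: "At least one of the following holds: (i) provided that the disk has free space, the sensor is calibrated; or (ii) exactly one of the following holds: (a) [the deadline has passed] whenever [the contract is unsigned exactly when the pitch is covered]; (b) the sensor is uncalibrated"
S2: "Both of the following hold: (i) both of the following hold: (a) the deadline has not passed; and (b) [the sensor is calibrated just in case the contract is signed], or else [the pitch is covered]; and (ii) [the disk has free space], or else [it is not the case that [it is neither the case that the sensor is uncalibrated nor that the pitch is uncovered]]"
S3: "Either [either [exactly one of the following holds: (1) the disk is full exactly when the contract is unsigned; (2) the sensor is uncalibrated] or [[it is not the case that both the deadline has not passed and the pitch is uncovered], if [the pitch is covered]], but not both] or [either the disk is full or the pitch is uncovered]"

S1: This is (¬G → P) ∨ (((¬Q ↔ W) → U) ⊕ ¬P).

¬G = ¬F = T
¬G → P = T → T = T
¬Q = ¬T = F
¬Q ↔ W = F ↔ F = T
(¬Q ↔ W) → U = T → F = F
¬P = ¬T = F
((¬Q ↔ W) → U) ⊕ ¬P = F ⊕ F = F
(¬G → P) ∨ (((¬Q ↔ W) → U) ⊕ ¬P) = T ∨ F = T
Thus S1 is true.

S2: Parsed as (¬U ∧ ((P ↔ Q) ∨ W)) ∧ (¬G ∨ ¬(¬P ↓ ¬W))

¬U = ¬F = T
P ↔ Q = T ↔ T = T
(P ↔ Q) ∨ W = T ∨ F = T
¬U ∧ ((P ↔ Q) ∨ W) = T ∧ T = T
¬G = ¬F = T
¬P = ¬T = F
¬W = ¬F = T
¬P ↓ ¬W = F ↓ T = F
¬(¬P ↓ ¬W) = ¬F = T
¬G ∨ ¬(¬P ↓ ¬W) = T ∨ T = T
(¬U ∧ ((P ↔ Q) ∨ W)) ∧ (¬G ∨ ¬(¬P ↓ ¬W)) = T ∧ T = T
Hence S2 is true.

S3: Parsed as (((G ↔ ¬Q) ⊕ ¬P) ⊕ (W → (¬U ↑ ¬W))) ∨ (G ∨ ¬W)

¬Q = ¬T = F
G ↔ ¬Q = F ↔ F = T
¬P = ¬T = F
(G ↔ ¬Q) ⊕ ¬P = T ⊕ F = T
¬U = ¬F = T
¬W = ¬F = T
¬U ↑ ¬W = T ↑ T = F
W → (¬U ↑ ¬W) = F → F = T
((G ↔ ¬Q) ⊕ ¬P) ⊕ (W → (¬U ↑ ¬W)) = T ⊕ T = F
¬W = ¬F = T
G ∨ ¬W = F ∨ T = T
(((G ↔ ¬Q) ⊕ ¬P) ⊕ (W → (¬U ↑ ¬W))) ∨ (G ∨ ¬W) = F ∨ T = T
Hence S3 is true.

True statements: 3 (S1, S2, S3).

3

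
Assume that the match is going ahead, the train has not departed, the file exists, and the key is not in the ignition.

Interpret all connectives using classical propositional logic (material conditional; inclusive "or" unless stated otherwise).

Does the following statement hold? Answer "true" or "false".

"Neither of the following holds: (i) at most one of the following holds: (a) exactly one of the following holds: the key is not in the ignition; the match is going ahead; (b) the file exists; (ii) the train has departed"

Let S = "the key is in the ignition" (F), P = "the match is cancelled" (F), R = "the file exists" (T), Q = "the train has departed" (F).
Parsed as ((¬S ⊕ ¬P) ↑ R) ↓ Q

¬S = ¬F = T
¬P = ¬F = T
¬S ⊕ ¬P = T ⊕ T = F
(¬S ⊕ ¬P) ↑ R = F ↑ T = T
((¬S ⊕ ¬P) ↑ R) ↓ Q = T ↓ F = F

False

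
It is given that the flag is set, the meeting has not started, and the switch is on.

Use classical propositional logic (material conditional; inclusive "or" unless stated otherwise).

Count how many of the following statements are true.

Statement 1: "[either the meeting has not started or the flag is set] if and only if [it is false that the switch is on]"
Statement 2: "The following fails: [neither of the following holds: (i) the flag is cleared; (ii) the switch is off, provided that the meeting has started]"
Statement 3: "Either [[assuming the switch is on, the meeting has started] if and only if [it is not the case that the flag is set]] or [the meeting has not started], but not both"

Let Q = "the meeting has started" (False), P = "the flag is set" (True), R = "the switch is on" (True).

Statement 1: In symbols: (not Q or P) iff not R

not Q = not False = True
not Q or P = True or True = True
not R = not True = False
(not Q or P) iff not R = True iff False = False
So Statement 1 is false.

Statement 2: This is not (not P nor (Q -> not R)).

not P = not True = False
not R = not True = False
Q -> not R = False -> False = True
not P nor (Q -> not R) = False nor True = False
not (not P nor (Q -> not R)) = not False = True
So Statement 2 is true.

Statement 3: Formalization: ((R -> Q) iff not P) xor not Q

R -> Q = True -> False = False
not P = not True = False
(R -> Q) iff not P = False iff False = True
not Q = not False = True
((R -> Q) iff not P) xor not Q = True xor True = False
So Statement 3 is false.

Count: 1.

1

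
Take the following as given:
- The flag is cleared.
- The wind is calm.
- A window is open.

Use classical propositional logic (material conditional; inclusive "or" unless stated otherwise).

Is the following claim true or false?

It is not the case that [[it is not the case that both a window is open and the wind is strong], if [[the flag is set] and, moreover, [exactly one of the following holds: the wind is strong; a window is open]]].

The statement is false.

Let P = "the flag is set" (False), Q = "the wind is strong" (False), R = "a window is open" (True).
In symbols: not ((P and (Q xor R)) -> (R nand Q))

Q xor R = False xor True = True
P and (Q xor R) = False and True = False
R nand Q = True nand False = True
(P and (Q xor R)) -> (R nand Q) = False -> True = True
not ((P and (Q xor R)) -> (R nand Q)) = not True = False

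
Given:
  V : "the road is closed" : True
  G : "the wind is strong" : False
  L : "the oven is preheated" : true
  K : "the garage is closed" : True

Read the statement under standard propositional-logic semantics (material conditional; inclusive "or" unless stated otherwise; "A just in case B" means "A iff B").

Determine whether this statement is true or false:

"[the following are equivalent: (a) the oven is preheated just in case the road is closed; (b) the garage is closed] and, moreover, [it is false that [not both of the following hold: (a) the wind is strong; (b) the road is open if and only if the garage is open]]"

The statement is false.

Values: L=True, V=True, K=True, G=False.
This is ((L iff V) iff K) and not (G nand (not V iff not K)).

L iff V = True iff True = True
(L iff V) iff K = True iff True = True
not V = not True = False
not K = not True = False
not V iff not K = False iff False = True
G nand (not V iff not K) = False nand True = True
not (G nand (not V iff not K)) = not True = False
((L iff V) iff K) and not (G nand (not V iff not K)) = True and False = False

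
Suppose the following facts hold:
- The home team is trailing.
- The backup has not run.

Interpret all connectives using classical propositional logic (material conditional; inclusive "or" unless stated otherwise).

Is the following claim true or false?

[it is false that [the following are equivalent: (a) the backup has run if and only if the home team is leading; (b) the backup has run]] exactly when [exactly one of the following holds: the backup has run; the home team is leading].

Let Q = "the backup has run" (F), P = "the home team is leading" (F).
In symbols: ~((Q <-> P) <-> Q) <-> (Q xor P)

Q <-> P = F <-> F = T
(Q <-> P) <-> Q = T <-> F = F
~((Q <-> P) <-> Q) = ~F = T
Q xor P = F xor F = F
~((Q <-> P) <-> Q) <-> (Q xor P) = T <-> F = F

False.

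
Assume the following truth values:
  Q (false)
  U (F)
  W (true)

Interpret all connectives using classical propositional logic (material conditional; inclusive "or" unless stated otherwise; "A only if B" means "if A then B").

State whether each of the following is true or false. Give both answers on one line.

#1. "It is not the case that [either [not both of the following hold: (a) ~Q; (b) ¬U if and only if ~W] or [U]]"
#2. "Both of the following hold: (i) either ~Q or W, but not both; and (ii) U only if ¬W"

#1 False / #2 False

#1: This is ¬((¬Q ↑ (¬U ↔ ¬W)) ∨ U).

¬Q = ¬F = T
¬U = ¬F = T
¬W = ¬T = F
¬U ↔ ¬W = T ↔ F = F
¬Q ↑ (¬U ↔ ¬W) = T ↑ F = T
(¬Q ↑ (¬U ↔ ¬W)) ∨ U = T ∨ F = T
¬((¬Q ↑ (¬U ↔ ¬W)) ∨ U) = ¬T = F
Hence #1 is false.

#2: This is (¬Q ⊕ W) ∧ (U → ¬W).

¬Q = ¬F = T
¬Q ⊕ W = T ⊕ T = F
¬W = ¬T = F
U → ¬W = F → F = T
(¬Q ⊕ W) ∧ (U → ¬W) = F ∧ T = F
Thus #2 is false.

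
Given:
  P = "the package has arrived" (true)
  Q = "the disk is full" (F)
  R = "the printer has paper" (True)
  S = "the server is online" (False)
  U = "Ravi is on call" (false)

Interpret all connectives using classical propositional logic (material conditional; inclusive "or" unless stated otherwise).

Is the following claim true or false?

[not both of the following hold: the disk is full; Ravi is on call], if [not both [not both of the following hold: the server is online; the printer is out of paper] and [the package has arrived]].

true

In symbols: ((S nand ~R) nand P) -> (Q nand U)

~R = ~T = F
S nand ~R = F nand F = T
(S nand ~R) nand P = T nand T = F
Q nand U = F nand F = T
((S nand ~R) nand P) -> (Q nand U) = F -> T = T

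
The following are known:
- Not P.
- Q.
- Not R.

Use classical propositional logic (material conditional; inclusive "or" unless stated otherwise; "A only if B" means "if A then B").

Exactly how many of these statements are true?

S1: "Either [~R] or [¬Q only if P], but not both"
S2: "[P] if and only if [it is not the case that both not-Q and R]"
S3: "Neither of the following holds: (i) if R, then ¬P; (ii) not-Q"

S1: Formalization: ~R xor (~Q -> P)

~R = ~F = T
~Q = ~T = F
~Q -> P = F -> F = T
~R xor (~Q -> P) = T xor T = F
Thus S1 is false.

S2: Parsed as P <-> (~Q nand R)

~Q = ~T = F
~Q nand R = F nand F = T
P <-> (~Q nand R) = F <-> T = F
Hence S2 is false.

S3: Parsed as (R -> ~P) nor ~Q

~P = ~F = T
R -> ~P = F -> T = T
~Q = ~T = F
(R -> ~P) nor ~Q = T nor F = F
Hence S3 is false.

Count: 0.

0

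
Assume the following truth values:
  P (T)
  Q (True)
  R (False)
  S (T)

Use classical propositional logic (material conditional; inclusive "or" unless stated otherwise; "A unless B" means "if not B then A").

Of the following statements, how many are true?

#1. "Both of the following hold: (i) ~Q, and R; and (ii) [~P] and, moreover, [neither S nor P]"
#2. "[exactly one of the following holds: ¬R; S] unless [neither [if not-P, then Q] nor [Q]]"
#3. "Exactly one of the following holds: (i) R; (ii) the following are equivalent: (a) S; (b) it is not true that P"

0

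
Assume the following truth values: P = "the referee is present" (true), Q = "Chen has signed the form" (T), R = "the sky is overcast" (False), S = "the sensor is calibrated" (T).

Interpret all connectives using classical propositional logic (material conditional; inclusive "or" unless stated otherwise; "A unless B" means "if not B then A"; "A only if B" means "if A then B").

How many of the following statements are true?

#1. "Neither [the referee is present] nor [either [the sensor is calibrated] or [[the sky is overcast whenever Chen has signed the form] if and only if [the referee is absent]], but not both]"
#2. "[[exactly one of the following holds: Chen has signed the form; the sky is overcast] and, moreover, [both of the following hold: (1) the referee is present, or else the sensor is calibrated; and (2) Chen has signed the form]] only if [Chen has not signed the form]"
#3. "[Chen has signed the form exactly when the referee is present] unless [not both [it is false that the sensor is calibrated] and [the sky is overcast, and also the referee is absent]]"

1

#1: Formalization: P nor (S xor ((Q -> R) iff not P))

Q -> R = True -> False = False
not P = not True = False
(Q -> R) iff not P = False iff False = True
S xor ((Q -> R) iff not P) = True xor True = False
P nor (S xor ((Q -> R) iff not P)) = True nor False = False
Hence #1 is false.

#2: This is ((Q xor R) and ((P or S) and Q)) -> not Q.

Q xor R = True xor False = True
P or S = True or True = True
(P or S) and Q = True and True = True
(Q xor R) and ((P or S) and Q) = True and True = True
not Q = not True = False
((Q xor R) and ((P or S) and Q)) -> not Q = True -> False = False
So #2 is false.

#3: Parsed as (Q iff P) or (not S nand (R and not P))

Q iff P = True iff True = True
not S = not True = False
not P = not True = False
R and not P = False and False = False
not S nand (R and not P) = False nand False = True
(Q iff P) or (not S nand (R and not P)) = True or True = True
Thus #3 is true.

True statements: 1.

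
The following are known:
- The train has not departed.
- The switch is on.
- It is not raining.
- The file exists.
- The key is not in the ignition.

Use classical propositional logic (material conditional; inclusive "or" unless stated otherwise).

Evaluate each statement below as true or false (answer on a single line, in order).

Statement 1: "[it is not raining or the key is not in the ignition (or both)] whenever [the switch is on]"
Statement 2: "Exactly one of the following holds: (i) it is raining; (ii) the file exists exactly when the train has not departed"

Let Q = "the switch is on" (T), R = "it is raining" (F), U = "the key is in the ignition" (F), S = "the file exists" (T), P = "the train has departed" (F).

Statement 1: Parsed as Q -> (~R | ~U)

~R = ~F = T
~U = ~F = T
~R | ~U = T | T = T
Q -> (~R | ~U) = T -> T = T
Hence Statement 1 is true.

Statement 2: Parsed as R xor (S <-> ~P)

~P = ~F = T
S <-> ~P = T <-> T = T
R xor (S <-> ~P) = F xor T = T
Thus Statement 2 is true.

Statement 1 true; Statement 2 true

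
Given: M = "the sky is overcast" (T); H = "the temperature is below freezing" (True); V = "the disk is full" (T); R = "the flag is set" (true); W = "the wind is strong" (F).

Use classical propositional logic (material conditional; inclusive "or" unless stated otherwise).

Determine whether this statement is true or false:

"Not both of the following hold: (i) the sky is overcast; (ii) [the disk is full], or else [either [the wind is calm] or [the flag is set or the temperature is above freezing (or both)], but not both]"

Values: M=T, V=T, W=F, R=T, H=T.
In symbols: M nand (V | (~W xor (R | ~H)))

~W = ~F = T
~H = ~T = F
R | ~H = T | F = T
~W xor (R | ~H) = T xor T = F
V | (~W xor (R | ~H)) = T | F = T
M nand (V | (~W xor (R | ~H))) = T nand T = F

false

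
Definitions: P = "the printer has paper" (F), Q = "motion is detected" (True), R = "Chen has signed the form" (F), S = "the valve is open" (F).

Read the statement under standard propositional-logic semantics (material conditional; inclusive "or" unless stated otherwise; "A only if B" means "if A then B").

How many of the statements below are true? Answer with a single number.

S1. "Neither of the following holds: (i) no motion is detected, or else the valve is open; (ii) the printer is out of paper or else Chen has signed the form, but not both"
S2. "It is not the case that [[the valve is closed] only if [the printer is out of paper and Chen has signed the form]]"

1

S1: In symbols: (~Q | S) nor (~P xor R)

~Q = ~T = F
~Q | S = F | F = F
~P = ~F = T
~P xor R = T xor F = T
(~Q | S) nor (~P xor R) = F nor T = F
Thus S1 is false.

S2: Parsed as ~(~S -> (~P & R))

~S = ~F = T
~P = ~F = T
~P & R = T & F = F
~S -> (~P & R) = T -> F = F
~(~S -> (~P & R)) = ~F = T
Thus S2 is true.

True statements: 1.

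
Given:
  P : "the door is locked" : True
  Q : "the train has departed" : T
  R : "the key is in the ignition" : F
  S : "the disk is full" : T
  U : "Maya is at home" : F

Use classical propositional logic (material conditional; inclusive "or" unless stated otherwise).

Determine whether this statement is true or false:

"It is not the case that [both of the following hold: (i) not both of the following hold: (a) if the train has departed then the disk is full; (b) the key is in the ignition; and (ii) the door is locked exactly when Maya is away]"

The statement is false.

Parsed as ¬(((Q → S) ↑ R) ∧ (P ↔ ¬U))

Q → S = T → T = T
(Q → S) ↑ R = T ↑ F = T
¬U = ¬F = T
P ↔ ¬U = T ↔ T = T
((Q → S) ↑ R) ∧ (P ↔ ¬U) = T ∧ T = T
¬(((Q → S) ↑ R) ∧ (P ↔ ¬U)) = ¬T = F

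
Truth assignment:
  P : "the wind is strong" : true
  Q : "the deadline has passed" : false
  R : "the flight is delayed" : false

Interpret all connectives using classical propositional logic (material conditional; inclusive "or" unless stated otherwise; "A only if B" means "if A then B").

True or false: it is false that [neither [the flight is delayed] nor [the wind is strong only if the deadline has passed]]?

Values: R=F, P=T, Q=F.
This is ¬(R ↓ (P → Q)).

P → Q = T → F = F
R ↓ (P → Q) = F ↓ F = T
¬(R ↓ (P → Q)) = ¬T = F

The statement is false.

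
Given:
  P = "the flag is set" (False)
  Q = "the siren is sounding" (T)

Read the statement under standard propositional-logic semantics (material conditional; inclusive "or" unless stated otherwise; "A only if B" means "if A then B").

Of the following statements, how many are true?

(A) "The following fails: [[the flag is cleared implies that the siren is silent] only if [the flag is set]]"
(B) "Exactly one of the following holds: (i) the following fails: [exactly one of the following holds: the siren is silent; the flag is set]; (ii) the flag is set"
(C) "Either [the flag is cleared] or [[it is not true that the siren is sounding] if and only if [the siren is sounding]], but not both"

2

(A): This is not ((not P -> not Q) -> P).

not P = not False = True
not Q = not True = False
not P -> not Q = True -> False = False
(not P -> not Q) -> P = False -> False = True
not ((not P -> not Q) -> P) = not True = False
Hence (A) is false.

(B): In symbols: not (not Q xor P) xor P

not Q = not True = False
not Q xor P = False xor False = False
not (not Q xor P) = not False = True
not (not Q xor P) xor P = True xor False = True
Hence (B) is true.

(C): Formalization: not P xor (not Q iff Q)

not P = not False = True
not Q = not True = False
not Q iff Q = False iff True = False
not P xor (not Q iff Q) = True xor False = True
So (C) is true.

2 of the 3 statements are true ((B), (C)).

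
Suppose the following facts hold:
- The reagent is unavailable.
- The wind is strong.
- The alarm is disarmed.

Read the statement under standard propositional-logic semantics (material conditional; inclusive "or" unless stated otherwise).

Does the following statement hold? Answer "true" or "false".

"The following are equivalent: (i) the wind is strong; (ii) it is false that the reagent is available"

The statement is true.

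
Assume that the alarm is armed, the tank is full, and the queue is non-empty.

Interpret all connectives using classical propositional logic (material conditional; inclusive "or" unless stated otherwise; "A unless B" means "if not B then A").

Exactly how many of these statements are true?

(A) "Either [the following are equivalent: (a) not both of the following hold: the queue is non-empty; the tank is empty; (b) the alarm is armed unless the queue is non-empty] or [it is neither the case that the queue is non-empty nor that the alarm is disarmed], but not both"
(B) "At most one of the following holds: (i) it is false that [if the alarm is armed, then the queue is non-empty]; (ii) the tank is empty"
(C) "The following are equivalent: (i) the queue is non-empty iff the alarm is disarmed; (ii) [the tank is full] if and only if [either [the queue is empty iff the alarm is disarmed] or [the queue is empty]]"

Let W = "the queue is empty" (False), N = "the tank is full" (True), K = "the alarm is armed" (True).

(A): Parsed as ((not W nand not N) iff (K or not W)) xor (not W nor not K)

not W = not False = True
not N = not True = False
not W nand not N = True nand False = True
not W = not False = True
K or not W = True or True = True
(not W nand not N) iff (K or not W) = True iff True = True
not W = not False = True
not K = not True = False
not W nor not K = True nor False = False
((not W nand not N) iff (K or not W)) xor (not W nor not K) = True xor False = True
Hence (A) is true.

(B): This is not (K -> not W) nand not N.

not W = not False = True
K -> not W = True -> True = True
not (K -> not W) = not True = False
not N = not True = False
not (K -> not W) nand not N = False nand False = True
Thus (B) is true.

(C): In symbols: (not W iff not K) iff (N iff ((W iff not K) or W))

not W = not False = True
not K = not True = False
not W iff not K = True iff False = False
not K = not True = False
W iff not K = False iff False = True
(W iff not K) or W = True or False = True
N iff ((W iff not K) or W) = True iff True = True
(not W iff not K) iff (N iff ((W iff not K) or W)) = False iff True = False
So (C) is false.

True statements: 2 ((A), (B)).

2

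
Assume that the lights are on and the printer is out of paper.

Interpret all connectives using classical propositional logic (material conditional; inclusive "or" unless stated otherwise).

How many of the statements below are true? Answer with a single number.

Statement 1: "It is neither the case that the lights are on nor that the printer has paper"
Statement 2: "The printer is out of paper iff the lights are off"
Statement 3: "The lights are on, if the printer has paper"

1

Let P = "the lights are on" (T), Q = "the printer has paper" (F).

Statement 1: This is P nor Q.

P nor Q = T nor F = F
Hence Statement 1 is false.

Statement 2: In symbols: ~Q <-> ~P

~Q = ~F = T
~P = ~T = F
~Q <-> ~P = T <-> F = F
So Statement 2 is false.

Statement 3: This is Q -> P.

Q -> P = F -> T = T
Thus Statement 3 is true.

1 of the 3 statements is true (Statement 3).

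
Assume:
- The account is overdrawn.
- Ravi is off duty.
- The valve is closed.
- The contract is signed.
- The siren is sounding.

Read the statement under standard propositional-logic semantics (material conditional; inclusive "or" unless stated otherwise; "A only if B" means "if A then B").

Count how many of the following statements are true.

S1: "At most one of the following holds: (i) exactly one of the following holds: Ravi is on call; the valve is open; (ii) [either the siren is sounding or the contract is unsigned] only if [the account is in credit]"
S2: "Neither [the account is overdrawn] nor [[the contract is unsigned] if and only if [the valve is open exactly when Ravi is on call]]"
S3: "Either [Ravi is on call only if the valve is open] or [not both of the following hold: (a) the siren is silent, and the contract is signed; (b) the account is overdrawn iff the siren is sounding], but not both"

1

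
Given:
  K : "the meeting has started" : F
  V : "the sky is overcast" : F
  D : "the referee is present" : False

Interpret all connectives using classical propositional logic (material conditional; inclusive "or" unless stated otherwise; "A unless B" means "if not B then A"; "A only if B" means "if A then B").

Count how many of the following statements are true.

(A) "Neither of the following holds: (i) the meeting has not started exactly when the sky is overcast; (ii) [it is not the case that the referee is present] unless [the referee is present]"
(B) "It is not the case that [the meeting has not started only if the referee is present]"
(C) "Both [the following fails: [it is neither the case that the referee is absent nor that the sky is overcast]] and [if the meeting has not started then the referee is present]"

(A): Formalization: (¬K ↔ V) ↓ (¬D ∨ D)

¬K = ¬F = T
¬K ↔ V = T ↔ F = F
¬D = ¬F = T
¬D ∨ D = T ∨ F = T
(¬K ↔ V) ↓ (¬D ∨ D) = F ↓ T = F
So (A) is false.

(B): Formalization: ¬(¬K → D)

¬K = ¬F = T
¬K → D = T → F = F
¬(¬K → D) = ¬F = T
So (B) is true.

(C): Formalization: ¬(¬D ↓ V) ∧ (¬K → D)

¬D = ¬F = T
¬D ↓ V = T ↓ F = F
¬(¬D ↓ V) = ¬F = T
¬K = ¬F = T
¬K → D = T → F = F
¬(¬D ↓ V) ∧ (¬K → D) = T ∧ F = F
So (C) is false.

True statements: 1 ((B)).

1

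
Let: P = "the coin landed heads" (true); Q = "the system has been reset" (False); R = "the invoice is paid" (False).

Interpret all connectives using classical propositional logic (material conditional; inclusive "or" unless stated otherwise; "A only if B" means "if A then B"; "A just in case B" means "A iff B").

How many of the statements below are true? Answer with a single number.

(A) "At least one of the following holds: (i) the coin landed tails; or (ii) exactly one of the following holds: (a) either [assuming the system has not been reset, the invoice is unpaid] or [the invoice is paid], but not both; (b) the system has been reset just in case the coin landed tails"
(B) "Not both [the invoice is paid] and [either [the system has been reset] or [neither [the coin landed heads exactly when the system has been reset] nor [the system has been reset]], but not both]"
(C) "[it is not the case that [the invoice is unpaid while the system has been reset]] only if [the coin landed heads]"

(A): This is not P or (((not Q -> not R) xor R) xor (Q iff not P)).

not P = not True = False
not Q = not False = True
not R = not False = True
not Q -> not R = True -> True = True
(not Q -> not R) xor R = True xor False = True
not P = not True = False
Q iff not P = False iff False = True
((not Q -> not R) xor R) xor (Q iff not P) = True xor True = False
not P or (((not Q -> not R) xor R) xor (Q iff not P)) = False or False = False
So (A) is false.

(B): Formalization: R nand (Q xor ((P iff Q) nor Q))

P iff Q = True iff False = False
(P iff Q) nor Q = False nor False = True
Q xor ((P iff Q) nor Q) = False xor True = True
R nand (Q xor ((P iff Q) nor Q)) = False nand True = True
Thus (B) is true.

(C): In symbols: not (not R and Q) -> P

not R = not False = True
not R and Q = True and False = False
not (not R and Q) = not False = True
not (not R and Q) -> P = True -> True = True
Thus (C) is true.

2 of the 3 statements are true ((B), (C)).

2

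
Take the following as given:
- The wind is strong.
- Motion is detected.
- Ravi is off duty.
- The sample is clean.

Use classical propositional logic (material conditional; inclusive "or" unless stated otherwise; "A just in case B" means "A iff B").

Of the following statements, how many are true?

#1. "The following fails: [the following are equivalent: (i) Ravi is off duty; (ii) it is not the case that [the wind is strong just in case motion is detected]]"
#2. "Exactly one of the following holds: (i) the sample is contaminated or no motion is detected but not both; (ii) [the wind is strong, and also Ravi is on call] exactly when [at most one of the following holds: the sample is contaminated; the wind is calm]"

Let K = "Ravi is on call" (False), W = "the wind is strong" (True), R = "motion is detected" (True), P = "the sample is contaminated" (False).

#1: This is not (not K iff not (W iff R)).

not K = not False = True
W iff R = True iff True = True
not (W iff R) = not True = False
not K iff not (W iff R) = True iff False = False
not (not K iff not (W iff R)) = not False = True
So #1 is true.

#2: Formalization: (P xor not R) xor ((W and K) iff (P nand not W))

not R = not True = False
P xor not R = False xor False = False
W and K = True and False = False
not W = not True = False
P nand not W = False nand False = True
(W and K) iff (P nand not W) = False iff True = False
(P xor not R) xor ((W and K) iff (P nand not W)) = False xor False = False
Thus #2 is false.

Count: 1.

1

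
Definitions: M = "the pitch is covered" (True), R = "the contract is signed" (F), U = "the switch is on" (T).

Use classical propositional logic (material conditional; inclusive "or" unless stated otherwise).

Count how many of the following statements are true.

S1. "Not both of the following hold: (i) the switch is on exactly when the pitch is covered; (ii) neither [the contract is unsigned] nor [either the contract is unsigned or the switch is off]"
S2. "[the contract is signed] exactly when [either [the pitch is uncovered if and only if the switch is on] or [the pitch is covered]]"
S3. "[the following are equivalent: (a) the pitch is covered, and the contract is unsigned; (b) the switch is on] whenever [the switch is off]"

2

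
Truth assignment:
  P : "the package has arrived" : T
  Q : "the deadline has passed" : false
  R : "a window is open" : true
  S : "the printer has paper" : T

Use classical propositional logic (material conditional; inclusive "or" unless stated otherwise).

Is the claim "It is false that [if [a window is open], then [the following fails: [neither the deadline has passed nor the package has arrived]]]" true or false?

Parsed as ~(R -> ~(Q nor P))

Q nor P = F nor T = F
~(Q nor P) = ~F = T
R -> ~(Q nor P) = T -> T = T
~(R -> ~(Q nor P)) = ~T = F

False.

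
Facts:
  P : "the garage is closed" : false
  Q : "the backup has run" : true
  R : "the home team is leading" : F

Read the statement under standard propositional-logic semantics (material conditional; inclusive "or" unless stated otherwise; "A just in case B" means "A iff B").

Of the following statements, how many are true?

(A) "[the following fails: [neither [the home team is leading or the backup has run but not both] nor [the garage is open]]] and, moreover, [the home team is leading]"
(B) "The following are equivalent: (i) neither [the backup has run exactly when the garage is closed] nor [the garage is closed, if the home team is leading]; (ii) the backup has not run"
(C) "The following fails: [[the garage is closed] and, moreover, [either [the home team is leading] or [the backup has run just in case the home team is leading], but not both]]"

(A): This is ¬((R ⊕ Q) ↓ ¬P) ∧ R.

R ⊕ Q = F ⊕ T = T
¬P = ¬F = T
(R ⊕ Q) ↓ ¬P = T ↓ T = F
¬((R ⊕ Q) ↓ ¬P) = ¬F = T
¬((R ⊕ Q) ↓ ¬P) ∧ R = T ∧ F = F
Hence (A) is false.

(B): This is ((Q ↔ P) ↓ (R → P)) ↔ ¬Q.

Q ↔ P = T ↔ F = F
R → P = F → F = T
(Q ↔ P) ↓ (R → P) = F ↓ T = F
¬Q = ¬T = F
((Q ↔ P) ↓ (R → P)) ↔ ¬Q = F ↔ F = T
Hence (B) is true.

(C): In symbols: ¬(P ∧ (R ⊕ (Q ↔ R)))

Q ↔ R = T ↔ F = F
R ⊕ (Q ↔ R) = F ⊕ F = F
P ∧ (R ⊕ (Q ↔ R)) = F ∧ F = F
¬(P ∧ (R ⊕ (Q ↔ R))) = ¬F = T
Thus (C) is true.

True statements: 2 ((B), (C)).

2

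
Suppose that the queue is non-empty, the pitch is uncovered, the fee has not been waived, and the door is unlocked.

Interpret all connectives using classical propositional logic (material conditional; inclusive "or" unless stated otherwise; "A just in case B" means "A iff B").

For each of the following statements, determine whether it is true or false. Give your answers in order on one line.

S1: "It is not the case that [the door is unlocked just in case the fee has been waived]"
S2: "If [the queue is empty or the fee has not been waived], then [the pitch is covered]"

S1 true / S2 false

Let U = "the door is locked" (F), M = "the fee has been waived" (F), H = "the queue is empty" (F), V = "the pitch is covered" (F).

S1: In symbols: ~(~U <-> M)

~U = ~F = T
~U <-> M = T <-> F = F
~(~U <-> M) = ~F = T
So S1 is true.

S2: Formalization: (H | ~M) -> V

~M = ~F = T
H | ~M = F | T = T
(H | ~M) -> V = T -> F = F
Thus S2 is false.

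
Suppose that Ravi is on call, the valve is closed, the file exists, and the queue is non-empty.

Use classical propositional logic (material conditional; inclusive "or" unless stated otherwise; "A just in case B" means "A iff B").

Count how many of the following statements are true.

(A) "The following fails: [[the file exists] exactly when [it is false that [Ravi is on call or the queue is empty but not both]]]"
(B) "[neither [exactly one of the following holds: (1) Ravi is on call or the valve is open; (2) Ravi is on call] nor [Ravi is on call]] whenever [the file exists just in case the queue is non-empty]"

1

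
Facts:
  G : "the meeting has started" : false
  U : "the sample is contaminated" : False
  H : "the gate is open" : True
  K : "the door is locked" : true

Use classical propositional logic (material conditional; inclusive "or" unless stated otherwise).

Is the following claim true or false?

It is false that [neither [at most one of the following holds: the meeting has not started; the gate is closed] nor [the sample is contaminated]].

The statement is true.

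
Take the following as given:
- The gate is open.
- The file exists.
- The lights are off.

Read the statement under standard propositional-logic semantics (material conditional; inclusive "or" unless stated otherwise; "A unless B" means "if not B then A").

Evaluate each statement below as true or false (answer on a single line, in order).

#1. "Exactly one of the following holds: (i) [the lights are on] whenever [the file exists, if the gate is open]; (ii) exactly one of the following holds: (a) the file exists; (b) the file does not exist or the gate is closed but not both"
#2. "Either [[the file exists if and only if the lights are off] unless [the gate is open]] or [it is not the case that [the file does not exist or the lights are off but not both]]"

Let R = "the gate is open" (T), H = "the file exists" (T), P = "the lights are on" (F).

#1: Parsed as ((R → H) → P) ⊕ (H ⊕ (¬H ⊕ ¬R))

R → H = T → T = T
(R → H) → P = T → F = F
¬H = ¬T = F
¬R = ¬T = F
¬H ⊕ ¬R = F ⊕ F = F
H ⊕ (¬H ⊕ ¬R) = T ⊕ F = T
((R → H) → P) ⊕ (H ⊕ (¬H ⊕ ¬R)) = F ⊕ T = T
Thus #1 is true.

#2: Formalization: ((H ↔ ¬P) ∨ R) ∨ ¬(¬H ⊕ ¬P)

¬P = ¬F = T
H ↔ ¬P = T ↔ T = T
(H ↔ ¬P) ∨ R = T ∨ T = T
¬H = ¬T = F
¬P = ¬F = T
¬H ⊕ ¬P = F ⊕ T = T
¬(¬H ⊕ ¬P) = ¬T = F
((H ↔ ¬P) ∨ R) ∨ ¬(¬H ⊕ ¬P) = T ∨ F = T
Hence #2 is true.

#1 True / #2 True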